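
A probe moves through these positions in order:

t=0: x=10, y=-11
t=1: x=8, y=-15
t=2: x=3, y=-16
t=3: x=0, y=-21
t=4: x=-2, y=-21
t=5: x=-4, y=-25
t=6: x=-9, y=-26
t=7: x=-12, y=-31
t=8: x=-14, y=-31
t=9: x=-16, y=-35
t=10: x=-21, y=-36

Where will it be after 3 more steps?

The moves between consecutive positions are (-2,-4), (-5,-1), (-3,-5), (-2,+0), (-2,-4), (-5,-1), (-3,-5), (-2,+0), (-2,-4), (-5,-1); they repeat the 4-cycle [(-2,-4), (-5,-1), (-3,-5), (-2,+0)].
step 11: apply (-3,-5) → x=-24, y=-41
step 12: apply (-2,+0) → x=-26, y=-41
step 13: apply (-2,-4) → x=-28, y=-45

x=-28, y=-45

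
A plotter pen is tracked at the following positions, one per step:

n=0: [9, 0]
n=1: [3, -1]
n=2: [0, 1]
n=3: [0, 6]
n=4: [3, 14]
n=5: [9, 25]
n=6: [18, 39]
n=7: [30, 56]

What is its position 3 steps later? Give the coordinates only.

[84, 125]

Successive displacements: [-6, -1], [-3, +2], [+0, +5], [+3, +8], [+6, +11], [+9, +14], [+12, +17] — each changes by [+3, +3].
step 8: [30, 56] + [+15, +20] → [45, 76]
step 9: [45, 76] + [+18, +23] → [63, 99]
step 10: [63, 99] + [+21, +26] → [84, 125]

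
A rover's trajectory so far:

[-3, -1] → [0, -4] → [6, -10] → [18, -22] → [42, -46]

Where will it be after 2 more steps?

[186, -190]

Step-to-step displacements: [+3, -3], [+6, -6], [+12, -12], [+24, -24]; each is 2× the previous.
step 5: [42, -46] + [+48, -48] → [90, -94]
step 6: [90, -94] + [+96, -96] → [186, -190]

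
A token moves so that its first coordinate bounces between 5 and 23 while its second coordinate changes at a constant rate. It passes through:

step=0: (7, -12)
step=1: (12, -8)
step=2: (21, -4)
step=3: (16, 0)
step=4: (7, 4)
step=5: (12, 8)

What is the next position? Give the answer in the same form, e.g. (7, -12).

The first coordinate travels 9 per step and bounces off the walls at 5 and 23.
  step 6: 12 → 21
The second coordinate changes by +4 each step: at step 6 it is 12.

(21, 12)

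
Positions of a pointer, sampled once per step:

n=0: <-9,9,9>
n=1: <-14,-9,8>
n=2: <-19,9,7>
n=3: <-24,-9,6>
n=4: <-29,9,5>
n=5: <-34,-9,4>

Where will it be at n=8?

The first coordinate changes by -5 each step, so at step 8 it is -9 + 8·(-5) = -49.
The second coordinate repeats the cycle [9, -9] with period 2; step 8 mod 2 = 0, giving 9.
The third coordinate changes by -1 each step, so at step 8 it is 9 + 8·(-1) = 1.

<-49,9,1>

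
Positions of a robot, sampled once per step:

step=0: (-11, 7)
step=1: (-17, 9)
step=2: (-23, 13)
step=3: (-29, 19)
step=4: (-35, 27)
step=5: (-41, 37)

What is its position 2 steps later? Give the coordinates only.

(-53, 63)

Successive displacements: (-6, +2), (-6, +4), (-6, +6), (-6, +8), (-6, +10) — each changes by (+0, +2).
step 6: (-41, 37) + (-6, +12) → (-47, 49)
step 7: (-47, 49) + (-6, +14) → (-53, 63)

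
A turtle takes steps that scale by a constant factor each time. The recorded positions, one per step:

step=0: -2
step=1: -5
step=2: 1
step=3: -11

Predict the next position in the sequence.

13

The jumps are -3, +6, -12 — a geometric progression with ratio -2.
step 4: -11 + 24 → 13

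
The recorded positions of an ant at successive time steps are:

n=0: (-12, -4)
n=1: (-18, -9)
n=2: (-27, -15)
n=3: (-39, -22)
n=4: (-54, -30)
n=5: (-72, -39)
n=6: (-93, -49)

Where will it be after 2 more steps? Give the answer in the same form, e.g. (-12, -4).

(-144, -72)

Taking differences between consecutive positions: (-6, -5), (-9, -6), (-12, -7), (-15, -8), (-18, -9), (-21, -10). These grow by (-3, -1) each step.
step 7: (-93, -49) + (-24, -11) → (-117, -60)
step 8: (-117, -60) + (-27, -12) → (-144, -72)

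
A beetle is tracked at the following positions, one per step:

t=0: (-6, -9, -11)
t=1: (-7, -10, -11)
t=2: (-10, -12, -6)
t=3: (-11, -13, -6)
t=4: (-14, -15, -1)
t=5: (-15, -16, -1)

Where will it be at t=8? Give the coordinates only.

(-22, -21, 9)

The moves between consecutive positions are (-1, -1, +0), (-3, -2, +5), (-1, -1, +0), (-3, -2, +5), (-1, -1, +0); they repeat the 2-cycle [(-1, -1, +0), (-3, -2, +5)].
step 6: apply (-3, -2, +5) → (-18, -18, 4)
step 7: apply (-1, -1, +0) → (-19, -19, 4)
step 8: apply (-3, -2, +5) → (-22, -21, 9)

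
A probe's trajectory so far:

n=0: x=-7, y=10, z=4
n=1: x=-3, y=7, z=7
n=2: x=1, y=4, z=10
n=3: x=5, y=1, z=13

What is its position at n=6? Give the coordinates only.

The position changes by (+4,-3,+3) every step.
step 4: x=5, y=1, z=13 + (+4,-3,+3) → x=9, y=-2, z=16
step 5: x=9, y=-2, z=16 + (+4,-3,+3) → x=13, y=-5, z=19
step 6: x=13, y=-5, z=19 + (+4,-3,+3) → x=17, y=-8, z=22

x=17, y=-8, z=22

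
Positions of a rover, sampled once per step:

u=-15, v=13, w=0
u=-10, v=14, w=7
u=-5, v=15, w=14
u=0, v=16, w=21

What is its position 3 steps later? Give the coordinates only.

Each step adds (+5, +1, +7) to the position.
step 4: u=0, v=16, w=21 + (+5, +1, +7) → u=5, v=17, w=28
step 5: u=5, v=17, w=28 + (+5, +1, +7) → u=10, v=18, w=35
step 6: u=10, v=18, w=35 + (+5, +1, +7) → u=15, v=19, w=42

u=15, v=19, w=42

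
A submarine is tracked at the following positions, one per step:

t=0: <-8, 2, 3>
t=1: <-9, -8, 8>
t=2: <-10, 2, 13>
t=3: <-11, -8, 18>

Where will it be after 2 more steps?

<-13, -8, 28>

First: linear, -1 per step → -13 at step 5.
Second: cycles through 2, -8 every 2 steps. Step 5 lands at position 1 of the cycle → -8.
Third: linear, +5 per step → 28 at step 5.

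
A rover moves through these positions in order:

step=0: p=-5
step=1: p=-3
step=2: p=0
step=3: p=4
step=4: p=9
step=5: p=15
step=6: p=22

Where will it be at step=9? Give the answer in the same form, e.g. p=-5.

p=49

First differences are +2, +3, +4, +5, +6, +7; their common second difference is +1 (constant acceleration).
step 7: 22 + 8 → p=30
step 8: 30 + 9 → p=39
step 9: 39 + 10 → p=49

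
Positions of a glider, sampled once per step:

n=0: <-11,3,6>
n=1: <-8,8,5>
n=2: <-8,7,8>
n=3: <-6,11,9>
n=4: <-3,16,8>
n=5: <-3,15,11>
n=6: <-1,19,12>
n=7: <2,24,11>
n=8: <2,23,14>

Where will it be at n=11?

<7,31,17>

Step-to-step displacements: <+3,+5,-1>, <+0,-1,+3>, <+2,+4,+1>, <+3,+5,-1>, <+0,-1,+3>, <+2,+4,+1>, <+3,+5,-1>, <+0,-1,+3> — a repeating cycle of length 3.
step 9: apply <+2,+4,+1> → <4,27,15>
step 10: apply <+3,+5,-1> → <7,32,14>
step 11: apply <+0,-1,+3> → <7,31,17>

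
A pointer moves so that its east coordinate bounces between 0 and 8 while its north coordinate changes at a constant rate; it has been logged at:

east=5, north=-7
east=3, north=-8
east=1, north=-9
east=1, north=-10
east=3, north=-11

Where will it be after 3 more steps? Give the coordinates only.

The east coordinate travels 2 per step and bounces off the walls at 0 and 8.
  step 5: 3 → 5
  step 6: 5 → 7
  step 7: 7 → 7
The north coordinate changes by -1 each step: at step 7 it is -14.

east=7, north=-14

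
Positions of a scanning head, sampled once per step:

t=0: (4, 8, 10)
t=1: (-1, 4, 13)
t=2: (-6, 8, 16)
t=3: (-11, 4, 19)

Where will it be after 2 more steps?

The first coordinate changes by -5 each step, so at step 5 it is 4 + 5·(-5) = -21.
The second coordinate repeats the cycle [8, 4] with period 2; step 5 mod 2 = 1, giving 4.
The third coordinate changes by +3 each step, so at step 5 it is 10 + 5·(3) = 25.

(-21, 4, 25)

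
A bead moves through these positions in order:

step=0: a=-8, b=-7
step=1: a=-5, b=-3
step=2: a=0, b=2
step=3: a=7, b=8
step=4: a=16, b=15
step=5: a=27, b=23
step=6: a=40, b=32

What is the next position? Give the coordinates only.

a=55, b=42

Successive displacements: (+3, +4), (+5, +5), (+7, +6), (+9, +7), (+11, +8), (+13, +9) — each changes by (+2, +1).
step 7: a=40, b=32 + (+15, +10) → a=55, b=42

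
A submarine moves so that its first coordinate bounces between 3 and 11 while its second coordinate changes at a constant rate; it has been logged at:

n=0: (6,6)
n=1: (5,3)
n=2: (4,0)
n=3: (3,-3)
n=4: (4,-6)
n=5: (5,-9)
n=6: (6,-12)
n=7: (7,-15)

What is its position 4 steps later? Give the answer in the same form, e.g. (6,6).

The first coordinate travels 1 per step and bounces off the walls at 3 and 11.
  step 8: 7 → 8
  step 9: 8 → 9
  step 10: 9 → 10
  step 11: 10 → 11
The second coordinate changes by -3 each step: at step 11 it is -27.

(11,-27)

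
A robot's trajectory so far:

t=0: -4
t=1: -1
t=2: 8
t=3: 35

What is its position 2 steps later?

359

Step-to-step displacements: +3, +9, +27; each is 3× the previous.
step 4: 35 + 81 → 116
step 5: 116 + 243 → 359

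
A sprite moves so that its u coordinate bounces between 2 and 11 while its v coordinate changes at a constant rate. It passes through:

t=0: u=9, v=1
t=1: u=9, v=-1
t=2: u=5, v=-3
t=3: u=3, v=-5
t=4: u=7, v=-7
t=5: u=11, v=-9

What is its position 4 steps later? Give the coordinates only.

The u coordinate travels 4 per step and bounces off the walls at 2 and 11.
  step 6: 11 → 7
  step 7: 7 → 3
  step 8: 3 → 5
  step 9: 5 → 9
The v coordinate changes by -2 each step: at step 9 it is -17.

u=9, v=-17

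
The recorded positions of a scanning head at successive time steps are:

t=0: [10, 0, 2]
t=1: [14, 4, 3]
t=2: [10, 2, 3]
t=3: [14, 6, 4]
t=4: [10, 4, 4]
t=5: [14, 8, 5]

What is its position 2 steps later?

[14, 10, 6]

Differencing gives [+4, +4, +1], [-4, -2, +0], [+4, +4, +1], [-4, -2, +0], [+4, +4, +1]. This is the pattern [+4, +4, +1], [-4, -2, +0] repeated.
step 6: apply [-4, -2, +0] → [10, 6, 5]
step 7: apply [+4, +4, +1] → [14, 10, 6]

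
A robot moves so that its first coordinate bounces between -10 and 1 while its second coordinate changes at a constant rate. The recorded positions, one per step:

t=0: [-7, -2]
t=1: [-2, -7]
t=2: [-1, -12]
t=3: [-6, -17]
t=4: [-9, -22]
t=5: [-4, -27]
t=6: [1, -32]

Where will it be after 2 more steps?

[-9, -42]

The first coordinate travels 5 per step and bounces off the walls at -10 and 1.
  step 7: 1 → -4
  step 8: -4 → -9
The second coordinate changes by -5 each step: at step 8 it is -42.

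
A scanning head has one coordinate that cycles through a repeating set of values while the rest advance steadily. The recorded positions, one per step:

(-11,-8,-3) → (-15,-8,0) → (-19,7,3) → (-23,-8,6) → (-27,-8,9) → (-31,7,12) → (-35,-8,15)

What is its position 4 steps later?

(-51,-8,27)

The first coordinate changes by -4 each step, so at step 10 it is -11 + 10·(-4) = -51.
The second coordinate repeats the cycle [-8, -8, 7] with period 3; step 10 mod 3 = 1, giving -8.
The third coordinate changes by +3 each step, so at step 10 it is -3 + 10·(3) = 27.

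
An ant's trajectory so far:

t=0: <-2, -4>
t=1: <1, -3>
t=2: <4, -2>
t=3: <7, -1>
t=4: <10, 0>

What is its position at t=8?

Each step adds <+3, +1> to the position.
step 5: <10, 0> + <+3, +1> → <13, 1>
step 6: <13, 1> + <+3, +1> → <16, 2>
step 7: <16, 2> + <+3, +1> → <19, 3>
step 8: <19, 3> + <+3, +1> → <22, 4>

<22, 4>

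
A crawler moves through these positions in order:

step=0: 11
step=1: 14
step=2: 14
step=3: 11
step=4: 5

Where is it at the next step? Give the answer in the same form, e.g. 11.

-4

Taking differences between consecutive positions: +3, +0, -3, -6. These grow by -3 each step.
step 5: 5 − 9 → -4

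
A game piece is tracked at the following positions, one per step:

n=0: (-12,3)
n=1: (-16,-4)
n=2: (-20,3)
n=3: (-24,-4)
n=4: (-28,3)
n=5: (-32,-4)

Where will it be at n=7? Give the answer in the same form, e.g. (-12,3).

(-40,-4)

The first coordinate changes by -4 each step, so at step 7 it is -12 + 7·(-4) = -40.
The second coordinate repeats the cycle [3, -4] with period 2; step 7 mod 2 = 1, giving -4.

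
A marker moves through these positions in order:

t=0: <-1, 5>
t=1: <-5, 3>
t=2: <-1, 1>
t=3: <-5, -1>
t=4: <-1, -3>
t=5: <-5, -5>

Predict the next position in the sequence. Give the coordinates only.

<-1, -7>

First: cycles through -1, -5 every 2 steps. Step 6 lands at position 0 of the cycle → -1.
Second: linear, -2 per step → -7 at step 6.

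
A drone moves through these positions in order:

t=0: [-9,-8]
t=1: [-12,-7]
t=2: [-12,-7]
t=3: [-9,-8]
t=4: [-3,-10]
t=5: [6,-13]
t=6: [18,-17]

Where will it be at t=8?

Successive displacements: [-3,+1], [+0,+0], [+3,-1], [+6,-2], [+9,-3], [+12,-4] — each changes by [+3,-1].
step 7: [18,-17] + [+15,-5] → [33,-22]
step 8: [33,-22] + [+18,-6] → [51,-28]

[51,-28]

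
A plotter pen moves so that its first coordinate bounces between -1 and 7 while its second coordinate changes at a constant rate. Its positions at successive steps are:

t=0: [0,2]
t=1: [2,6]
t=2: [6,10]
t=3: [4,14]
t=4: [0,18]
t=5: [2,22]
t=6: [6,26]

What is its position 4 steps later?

The first coordinate travels 4 per step and bounces off the walls at -1 and 7.
  step 7: 6 → 4
  step 8: 4 → 0
  step 9: 0 → 2
  step 10: 2 → 6
The second coordinate changes by +4 each step: at step 10 it is 42.

[6,42]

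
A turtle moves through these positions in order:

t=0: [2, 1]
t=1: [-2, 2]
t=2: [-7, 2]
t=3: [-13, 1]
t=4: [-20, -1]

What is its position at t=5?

[-28, -4]

Successive displacements: [-4, +1], [-5, +0], [-6, -1], [-7, -2] — each changes by [-1, -1].
step 5: [-20, -1] + [-8, -3] → [-28, -4]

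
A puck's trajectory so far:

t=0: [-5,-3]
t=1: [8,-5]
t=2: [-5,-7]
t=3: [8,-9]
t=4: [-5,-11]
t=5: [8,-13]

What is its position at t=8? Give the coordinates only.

[-5,-19]

First: cycles through -5, 8 every 2 steps. Step 8 lands at position 0 of the cycle → -5.
Second: linear, -2 per step → -19 at step 8.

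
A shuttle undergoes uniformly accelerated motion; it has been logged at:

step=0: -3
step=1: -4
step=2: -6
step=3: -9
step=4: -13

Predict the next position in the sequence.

Successive displacements: -1, -2, -3, -4 — each changes by -1.
step 5: -13 − 5 → -18

-18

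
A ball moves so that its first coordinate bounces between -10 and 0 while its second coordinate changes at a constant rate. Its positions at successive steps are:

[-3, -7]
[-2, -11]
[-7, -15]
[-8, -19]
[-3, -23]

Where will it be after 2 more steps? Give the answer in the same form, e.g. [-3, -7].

The first coordinate reflects between -10 and 0, moving 5 per step.
  step 5: -3 → -2
  step 6: -2 → -7
The second coordinate changes by -4 each step: at step 6 it is -31.

[-7, -31]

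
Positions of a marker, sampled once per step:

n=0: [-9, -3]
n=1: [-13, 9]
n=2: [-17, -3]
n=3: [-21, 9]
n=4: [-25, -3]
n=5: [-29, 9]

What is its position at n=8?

First: linear, -4 per step → -41 at step 8.
Second: cycles through -3, 9 every 2 steps. Step 8 lands at position 0 of the cycle → -3.

[-41, -3]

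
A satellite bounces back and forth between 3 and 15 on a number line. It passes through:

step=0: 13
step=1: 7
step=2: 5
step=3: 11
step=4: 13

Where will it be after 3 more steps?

11

The value reflects between 3 and 15, moving 6 per step.
  step 5: 13 → 7
  step 6: 7 → 5
  step 7: 5 → 11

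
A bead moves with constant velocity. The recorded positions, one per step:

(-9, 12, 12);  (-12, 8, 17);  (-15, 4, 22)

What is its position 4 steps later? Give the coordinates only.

(-27, -12, 42)

The position changes by (-3, -4, +5) every step.
step 3: (-15, 4, 22) + (-3, -4, +5) → (-18, 0, 27)
step 4: (-18, 0, 27) + (-3, -4, +5) → (-21, -4, 32)
step 5: (-21, -4, 32) + (-3, -4, +5) → (-24, -8, 37)
step 6: (-24, -8, 37) + (-3, -4, +5) → (-27, -12, 42)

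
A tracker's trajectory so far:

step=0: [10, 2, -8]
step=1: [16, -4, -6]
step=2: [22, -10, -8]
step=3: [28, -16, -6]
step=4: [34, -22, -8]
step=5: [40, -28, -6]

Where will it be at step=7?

First: linear, +6 per step → 52 at step 7.
Second: linear, -6 per step → -40 at step 7.
Third: cycles through -8, -6 every 2 steps. Step 7 lands at position 1 of the cycle → -6.

[52, -40, -6]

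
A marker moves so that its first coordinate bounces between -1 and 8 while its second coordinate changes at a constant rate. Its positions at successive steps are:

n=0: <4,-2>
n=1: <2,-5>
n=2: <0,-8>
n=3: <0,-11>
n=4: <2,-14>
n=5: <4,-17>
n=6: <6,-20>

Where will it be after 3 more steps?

<4,-29>

The first coordinate travels 2 per step and bounces off the walls at -1 and 8.
  step 7: 6 → 8
  step 8: 8 → 6
  step 9: 6 → 4
The second coordinate changes by -3 each step: at step 9 it is -29.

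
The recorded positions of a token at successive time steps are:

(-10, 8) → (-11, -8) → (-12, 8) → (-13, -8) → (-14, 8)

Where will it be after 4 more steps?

(-18, 8)

First: linear, -1 per step → -18 at step 8.
Second: cycles through 8, -8 every 2 steps. Step 8 lands at position 0 of the cycle → 8.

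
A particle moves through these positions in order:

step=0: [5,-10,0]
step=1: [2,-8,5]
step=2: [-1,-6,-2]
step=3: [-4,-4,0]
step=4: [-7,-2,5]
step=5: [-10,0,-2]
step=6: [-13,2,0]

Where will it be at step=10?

[-25,10,5]

The first coordinate changes by -3 each step, so at step 10 it is 5 + 10·(-3) = -25.
The second coordinate changes by +2 each step, so at step 10 it is -10 + 10·(2) = 10.
The third coordinate repeats the cycle [0, 5, -2] with period 3; step 10 mod 3 = 1, giving 5.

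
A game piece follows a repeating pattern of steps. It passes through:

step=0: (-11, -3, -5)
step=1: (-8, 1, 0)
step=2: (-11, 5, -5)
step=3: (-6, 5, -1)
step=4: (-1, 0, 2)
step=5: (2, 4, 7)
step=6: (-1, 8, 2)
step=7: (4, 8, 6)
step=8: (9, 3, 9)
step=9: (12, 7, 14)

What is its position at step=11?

Step-to-step displacements: (+3, +4, +5), (-3, +4, -5), (+5, +0, +4), (+5, -5, +3), (+3, +4, +5), (-3, +4, -5), (+5, +0, +4), (+5, -5, +3), (+3, +4, +5) — a repeating cycle of length 4.
step 10: apply (-3, +4, -5) → (9, 11, 9)
step 11: apply (+5, +0, +4) → (14, 11, 13)

(14, 11, 13)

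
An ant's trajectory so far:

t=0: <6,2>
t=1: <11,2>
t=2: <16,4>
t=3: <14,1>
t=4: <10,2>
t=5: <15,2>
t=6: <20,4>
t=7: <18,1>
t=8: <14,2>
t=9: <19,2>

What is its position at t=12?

<18,2>

Step-to-step displacements: <+5,+0>, <+5,+2>, <-2,-3>, <-4,+1>, <+5,+0>, <+5,+2>, <-2,-3>, <-4,+1>, <+5,+0> — a repeating cycle of length 4.
step 10: apply <+5,+2> → <24,4>
step 11: apply <-2,-3> → <22,1>
step 12: apply <-4,+1> → <18,2>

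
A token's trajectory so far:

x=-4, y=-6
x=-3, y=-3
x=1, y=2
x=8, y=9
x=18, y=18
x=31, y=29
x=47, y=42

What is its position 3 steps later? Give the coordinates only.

x=113, y=93

Successive displacements: (+1,+3), (+4,+5), (+7,+7), (+10,+9), (+13,+11), (+16,+13) — each changes by (+3,+2).
step 7: x=47, y=42 + (+19,+15) → x=66, y=57
step 8: x=66, y=57 + (+22,+17) → x=88, y=74
step 9: x=88, y=74 + (+25,+19) → x=113, y=93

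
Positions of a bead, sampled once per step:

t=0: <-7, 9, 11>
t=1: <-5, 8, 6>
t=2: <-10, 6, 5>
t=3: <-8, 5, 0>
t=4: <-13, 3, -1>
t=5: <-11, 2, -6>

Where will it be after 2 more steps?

Step-to-step displacements: <+2, -1, -5>, <-5, -2, -1>, <+2, -1, -5>, <-5, -2, -1>, <+2, -1, -5> — a repeating cycle of length 2.
step 6: apply <-5, -2, -1> → <-16, 0, -7>
step 7: apply <+2, -1, -5> → <-14, -1, -12>

<-14, -1, -12>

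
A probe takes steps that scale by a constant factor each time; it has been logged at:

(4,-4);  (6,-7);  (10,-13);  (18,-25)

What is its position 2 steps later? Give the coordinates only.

(66,-97)

Consecutive displacements (+2,-3), (+4,-6), (+8,-12) scale by a factor of 2 each step.
step 4: (18,-25) + (+16,-24) → (34,-49)
step 5: (34,-49) + (+32,-48) → (66,-97)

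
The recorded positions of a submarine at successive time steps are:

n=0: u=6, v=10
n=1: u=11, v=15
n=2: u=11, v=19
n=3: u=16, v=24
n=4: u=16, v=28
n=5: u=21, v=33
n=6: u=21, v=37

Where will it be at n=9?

Step-to-step displacements: (+5, +5), (+0, +4), (+5, +5), (+0, +4), (+5, +5), (+0, +4) — a repeating cycle of length 2.
step 7: apply (+5, +5) → u=26, v=42
step 8: apply (+0, +4) → u=26, v=46
step 9: apply (+5, +5) → u=31, v=51

u=31, v=51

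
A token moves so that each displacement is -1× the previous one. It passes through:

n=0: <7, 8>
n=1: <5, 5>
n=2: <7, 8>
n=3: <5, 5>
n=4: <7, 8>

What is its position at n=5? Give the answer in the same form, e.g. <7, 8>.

<5, 5>

Step-to-step displacements: <-2, -3>, <+2, +3>, <-2, -3>, <+2, +3>; each is -1× the previous.
step 5: <7, 8> + <-2, -3> → <5, 5>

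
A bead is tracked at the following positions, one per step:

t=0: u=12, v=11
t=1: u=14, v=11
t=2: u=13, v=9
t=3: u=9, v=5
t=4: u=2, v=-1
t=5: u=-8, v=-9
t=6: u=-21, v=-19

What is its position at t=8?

Successive displacements: (+2, +0), (-1, -2), (-4, -4), (-7, -6), (-10, -8), (-13, -10) — each changes by (-3, -2).
step 7: u=-21, v=-19 + (-16, -12) → u=-37, v=-31
step 8: u=-37, v=-31 + (-19, -14) → u=-56, v=-45

u=-56, v=-45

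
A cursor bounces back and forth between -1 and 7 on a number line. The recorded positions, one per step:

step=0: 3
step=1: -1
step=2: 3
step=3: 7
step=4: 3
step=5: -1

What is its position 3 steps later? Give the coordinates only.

3

The value travels 4 per step and bounces off the walls at -1 and 7.
  step 6: -1 → 3
  step 7: 3 → 7
  step 8: 7 → 3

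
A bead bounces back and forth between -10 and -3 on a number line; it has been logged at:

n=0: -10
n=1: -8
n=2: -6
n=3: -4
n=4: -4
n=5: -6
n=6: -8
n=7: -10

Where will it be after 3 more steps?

-4

The value travels 2 per step and bounces off the walls at -10 and -3.
  step 8: -10 → -8
  step 9: -8 → -6
  step 10: -6 → -4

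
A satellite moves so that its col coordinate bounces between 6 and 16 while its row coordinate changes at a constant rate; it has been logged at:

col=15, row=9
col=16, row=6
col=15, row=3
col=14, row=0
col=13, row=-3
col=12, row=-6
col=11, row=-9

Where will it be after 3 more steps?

col=8, row=-18

The col coordinate reflects between 6 and 16, moving 1 per step.
  step 7: 11 → 10
  step 8: 10 → 9
  step 9: 9 → 8
The row coordinate changes by -3 each step: at step 9 it is -18.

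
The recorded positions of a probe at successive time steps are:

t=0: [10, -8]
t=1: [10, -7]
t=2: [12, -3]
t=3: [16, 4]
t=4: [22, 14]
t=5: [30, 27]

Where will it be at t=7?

[52, 62]

Taking differences between consecutive positions: [+0, +1], [+2, +4], [+4, +7], [+6, +10], [+8, +13]. These grow by [+2, +3] each step.
step 6: [30, 27] + [+10, +16] → [40, 43]
step 7: [40, 43] + [+12, +19] → [52, 62]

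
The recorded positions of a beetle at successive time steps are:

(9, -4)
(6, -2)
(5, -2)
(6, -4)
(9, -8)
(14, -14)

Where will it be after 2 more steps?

(30, -32)

Successive displacements: (-3, +2), (-1, +0), (+1, -2), (+3, -4), (+5, -6) — each changes by (+2, -2).
step 6: (14, -14) + (+7, -8) → (21, -22)
step 7: (21, -22) + (+9, -10) → (30, -32)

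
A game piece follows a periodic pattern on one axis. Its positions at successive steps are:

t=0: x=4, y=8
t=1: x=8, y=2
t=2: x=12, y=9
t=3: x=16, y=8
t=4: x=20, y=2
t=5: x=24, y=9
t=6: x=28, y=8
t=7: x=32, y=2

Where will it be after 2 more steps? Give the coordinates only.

X: linear, +4 per step → 40 at step 9.
Y: cycles through 8, 2, 9 every 3 steps. Step 9 lands at position 0 of the cycle → 8.

x=40, y=8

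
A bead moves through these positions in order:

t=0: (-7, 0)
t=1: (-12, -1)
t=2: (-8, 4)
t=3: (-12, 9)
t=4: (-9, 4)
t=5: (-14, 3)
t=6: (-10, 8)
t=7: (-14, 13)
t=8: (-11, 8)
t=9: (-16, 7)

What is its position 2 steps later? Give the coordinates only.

Differencing gives (-5, -1), (+4, +5), (-4, +5), (+3, -5), (-5, -1), (+4, +5), (-4, +5), (+3, -5), (-5, -1). This is the pattern (-5, -1), (+4, +5), (-4, +5), (+3, -5) repeated.
step 10: apply (+4, +5) → (-12, 12)
step 11: apply (-4, +5) → (-16, 17)

(-16, 17)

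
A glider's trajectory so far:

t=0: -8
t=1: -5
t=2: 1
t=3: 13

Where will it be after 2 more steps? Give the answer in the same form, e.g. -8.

The jumps are +3, +6, +12 — a geometric progression with ratio 2.
step 4: 13 + 24 → 37
step 5: 37 + 48 → 85

85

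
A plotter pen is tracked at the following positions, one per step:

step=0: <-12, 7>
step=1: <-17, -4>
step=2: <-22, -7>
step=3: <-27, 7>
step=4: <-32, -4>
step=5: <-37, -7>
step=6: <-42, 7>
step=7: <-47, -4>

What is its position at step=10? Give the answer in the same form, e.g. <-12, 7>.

The first coordinate changes by -5 each step, so at step 10 it is -12 + 10·(-5) = -62.
The second coordinate repeats the cycle [7, -4, -7] with period 3; step 10 mod 3 = 1, giving -4.

<-62, -4>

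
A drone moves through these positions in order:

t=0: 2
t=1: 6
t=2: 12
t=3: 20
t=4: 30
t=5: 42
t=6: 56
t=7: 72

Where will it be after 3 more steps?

First differences are +4, +6, +8, +10, +12, +14, +16; their common second difference is +2 (constant acceleration).
step 8: 72 + 18 → 90
step 9: 90 + 20 → 110
step 10: 110 + 22 → 132

132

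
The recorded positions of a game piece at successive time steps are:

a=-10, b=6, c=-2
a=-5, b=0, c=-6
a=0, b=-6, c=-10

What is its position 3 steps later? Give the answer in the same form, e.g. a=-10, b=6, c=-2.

Each step adds (+5,-6,-4) to the position.
step 3: a=0, b=-6, c=-10 + (+5,-6,-4) → a=5, b=-12, c=-14
step 4: a=5, b=-12, c=-14 + (+5,-6,-4) → a=10, b=-18, c=-18
step 5: a=10, b=-18, c=-18 + (+5,-6,-4) → a=15, b=-24, c=-22

a=15, b=-24, c=-22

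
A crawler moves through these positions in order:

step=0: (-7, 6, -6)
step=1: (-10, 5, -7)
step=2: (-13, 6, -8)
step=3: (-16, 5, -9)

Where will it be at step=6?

The first coordinate changes by -3 each step, so at step 6 it is -7 + 6·(-3) = -25.
The second coordinate repeats the cycle [6, 5] with period 2; step 6 mod 2 = 0, giving 6.
The third coordinate changes by -1 each step, so at step 6 it is -6 + 6·(-1) = -12.

(-25, 6, -12)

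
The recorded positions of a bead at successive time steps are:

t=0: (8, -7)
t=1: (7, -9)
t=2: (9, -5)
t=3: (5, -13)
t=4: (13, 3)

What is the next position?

(-3, -29)

Consecutive displacements (-1, -2), (+2, +4), (-4, -8), (+8, +16) scale by a factor of -2 each step.
step 5: (13, 3) + (-16, -32) → (-3, -29)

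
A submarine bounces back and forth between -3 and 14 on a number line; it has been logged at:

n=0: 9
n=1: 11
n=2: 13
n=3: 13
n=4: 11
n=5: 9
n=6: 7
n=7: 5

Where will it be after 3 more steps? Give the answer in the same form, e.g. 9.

The value travels 2 per step and bounces off the walls at -3 and 14.
  step 8: 5 → 3
  step 9: 3 → 1
  step 10: 1 → -1

-1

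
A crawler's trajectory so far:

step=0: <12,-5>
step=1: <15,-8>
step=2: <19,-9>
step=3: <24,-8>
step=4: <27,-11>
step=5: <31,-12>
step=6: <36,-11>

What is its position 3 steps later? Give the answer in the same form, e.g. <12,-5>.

<48,-14>

Step-to-step displacements: <+3,-3>, <+4,-1>, <+5,+1>, <+3,-3>, <+4,-1>, <+5,+1> — a repeating cycle of length 3.
step 7: apply <+3,-3> → <39,-14>
step 8: apply <+4,-1> → <43,-15>
step 9: apply <+5,+1> → <48,-14>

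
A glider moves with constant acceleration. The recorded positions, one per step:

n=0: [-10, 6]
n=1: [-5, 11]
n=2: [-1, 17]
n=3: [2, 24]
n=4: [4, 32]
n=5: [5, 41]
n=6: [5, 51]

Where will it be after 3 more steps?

First differences are [+5, +5], [+4, +6], [+3, +7], [+2, +8], [+1, +9], [+0, +10]; their common second difference is [-1, +1] (constant acceleration).
step 7: [5, 51] + [-1, +11] → [4, 62]
step 8: [4, 62] + [-2, +12] → [2, 74]
step 9: [2, 74] + [-3, +13] → [-1, 87]

[-1, 87]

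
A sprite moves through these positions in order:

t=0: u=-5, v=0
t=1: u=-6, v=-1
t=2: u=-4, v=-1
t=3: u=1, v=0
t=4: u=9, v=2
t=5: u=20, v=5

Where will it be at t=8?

u=71, v=20

Taking differences between consecutive positions: (-1,-1), (+2,+0), (+5,+1), (+8,+2), (+11,+3). These grow by (+3,+1) each step.
step 6: u=20, v=5 + (+14,+4) → u=34, v=9
step 7: u=34, v=9 + (+17,+5) → u=51, v=14
step 8: u=51, v=14 + (+20,+6) → u=71, v=20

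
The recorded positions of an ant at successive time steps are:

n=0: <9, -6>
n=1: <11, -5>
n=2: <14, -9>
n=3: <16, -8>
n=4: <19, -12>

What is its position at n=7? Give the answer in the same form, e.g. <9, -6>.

<26, -14>

The moves between consecutive positions are <+2, +1>, <+3, -4>, <+2, +1>, <+3, -4>; they repeat the 2-cycle [<+2, +1>, <+3, -4>].
step 5: apply <+2, +1> → <21, -11>
step 6: apply <+3, -4> → <24, -15>
step 7: apply <+2, +1> → <26, -14>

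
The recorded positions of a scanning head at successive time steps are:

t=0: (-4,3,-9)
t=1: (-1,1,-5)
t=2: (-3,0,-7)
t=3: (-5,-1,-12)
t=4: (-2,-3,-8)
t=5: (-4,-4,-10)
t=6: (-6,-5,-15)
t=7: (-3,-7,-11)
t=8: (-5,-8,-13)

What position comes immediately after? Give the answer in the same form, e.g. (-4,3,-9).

Differencing gives (+3,-2,+4), (-2,-1,-2), (-2,-1,-5), (+3,-2,+4), (-2,-1,-2), (-2,-1,-5), (+3,-2,+4), (-2,-1,-2). This is the pattern (+3,-2,+4), (-2,-1,-2), (-2,-1,-5) repeated.
step 9: apply (-2,-1,-5) → (-7,-9,-18)

(-7,-9,-18)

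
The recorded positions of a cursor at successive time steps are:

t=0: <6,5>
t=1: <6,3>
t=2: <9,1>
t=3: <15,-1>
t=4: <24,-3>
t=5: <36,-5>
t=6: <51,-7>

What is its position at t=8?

<90,-11>

First differences are <+0,-2>, <+3,-2>, <+6,-2>, <+9,-2>, <+12,-2>, <+15,-2>; their common second difference is <+3,+0> (constant acceleration).
step 7: <51,-7> + <+18,-2> → <69,-9>
step 8: <69,-9> + <+21,-2> → <90,-11>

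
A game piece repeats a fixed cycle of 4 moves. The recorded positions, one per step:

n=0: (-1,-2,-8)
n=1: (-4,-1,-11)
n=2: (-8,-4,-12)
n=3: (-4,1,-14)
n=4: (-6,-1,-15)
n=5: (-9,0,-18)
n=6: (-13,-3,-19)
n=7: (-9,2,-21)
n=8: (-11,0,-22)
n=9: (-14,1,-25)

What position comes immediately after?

The moves between consecutive positions are (-3,+1,-3), (-4,-3,-1), (+4,+5,-2), (-2,-2,-1), (-3,+1,-3), (-4,-3,-1), (+4,+5,-2), (-2,-2,-1), (-3,+1,-3); they repeat the 4-cycle [(-3,+1,-3), (-4,-3,-1), (+4,+5,-2), (-2,-2,-1)].
step 10: apply (-4,-3,-1) → (-18,-2,-26)

(-18,-2,-26)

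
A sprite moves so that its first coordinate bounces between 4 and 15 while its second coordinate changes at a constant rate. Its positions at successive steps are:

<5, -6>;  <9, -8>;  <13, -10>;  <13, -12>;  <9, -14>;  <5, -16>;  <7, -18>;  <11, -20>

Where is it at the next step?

The first coordinate travels 4 per step and bounces off the walls at 4 and 15.
  step 8: 11 → 15
The second coordinate changes by -2 each step: at step 8 it is -22.

<15, -22>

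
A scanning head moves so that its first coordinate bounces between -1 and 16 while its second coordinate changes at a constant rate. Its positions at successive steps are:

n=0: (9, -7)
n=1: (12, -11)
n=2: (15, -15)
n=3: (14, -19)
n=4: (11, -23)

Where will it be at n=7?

(2, -35)

The first coordinate reflects between -1 and 16, moving 3 per step.
  step 5: 11 → 8
  step 6: 8 → 5
  step 7: 5 → 2
The second coordinate changes by -4 each step: at step 7 it is -35.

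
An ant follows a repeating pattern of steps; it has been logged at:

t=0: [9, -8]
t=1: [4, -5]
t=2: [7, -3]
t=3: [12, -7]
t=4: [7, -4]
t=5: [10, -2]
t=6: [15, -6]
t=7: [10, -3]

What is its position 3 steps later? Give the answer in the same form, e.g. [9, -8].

Step-to-step displacements: [-5, +3], [+3, +2], [+5, -4], [-5, +3], [+3, +2], [+5, -4], [-5, +3] — a repeating cycle of length 3.
step 8: apply [+3, +2] → [13, -1]
step 9: apply [+5, -4] → [18, -5]
step 10: apply [-5, +3] → [13, -2]

[13, -2]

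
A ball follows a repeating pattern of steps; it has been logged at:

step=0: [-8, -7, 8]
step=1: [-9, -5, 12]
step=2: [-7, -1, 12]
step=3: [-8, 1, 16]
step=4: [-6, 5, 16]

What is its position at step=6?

Differencing gives [-1, +2, +4], [+2, +4, +0], [-1, +2, +4], [+2, +4, +0]. This is the pattern [-1, +2, +4], [+2, +4, +0] repeated.
step 5: apply [-1, +2, +4] → [-7, 7, 20]
step 6: apply [+2, +4, +0] → [-5, 11, 20]

[-5, 11, 20]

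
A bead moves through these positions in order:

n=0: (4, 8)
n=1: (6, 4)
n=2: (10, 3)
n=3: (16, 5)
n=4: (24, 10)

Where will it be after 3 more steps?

(60, 43)

Taking differences between consecutive positions: (+2, -4), (+4, -1), (+6, +2), (+8, +5). These grow by (+2, +3) each step.
step 5: (24, 10) + (+10, +8) → (34, 18)
step 6: (34, 18) + (+12, +11) → (46, 29)
step 7: (46, 29) + (+14, +14) → (60, 43)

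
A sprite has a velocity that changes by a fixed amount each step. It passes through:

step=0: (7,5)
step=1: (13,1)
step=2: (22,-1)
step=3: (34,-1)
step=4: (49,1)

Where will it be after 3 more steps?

Taking differences between consecutive positions: (+6,-4), (+9,-2), (+12,+0), (+15,+2). These grow by (+3,+2) each step.
step 5: (49,1) + (+18,+4) → (67,5)
step 6: (67,5) + (+21,+6) → (88,11)
step 7: (88,11) + (+24,+8) → (112,19)

(112,19)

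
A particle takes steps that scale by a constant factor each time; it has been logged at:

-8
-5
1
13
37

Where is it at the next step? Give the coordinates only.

85

The jumps are +3, +6, +12, +24 — a geometric progression with ratio 2.
step 5: 37 + 48 → 85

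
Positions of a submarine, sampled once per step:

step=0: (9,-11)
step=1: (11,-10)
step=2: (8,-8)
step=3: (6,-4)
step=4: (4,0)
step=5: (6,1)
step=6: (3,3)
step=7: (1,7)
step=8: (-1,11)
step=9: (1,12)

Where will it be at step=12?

Differencing gives (+2,+1), (-3,+2), (-2,+4), (-2,+4), (+2,+1), (-3,+2), (-2,+4), (-2,+4), (+2,+1). This is the pattern (+2,+1), (-3,+2), (-2,+4), (-2,+4) repeated.
step 10: apply (-3,+2) → (-2,14)
step 11: apply (-2,+4) → (-4,18)
step 12: apply (-2,+4) → (-6,22)

(-6,22)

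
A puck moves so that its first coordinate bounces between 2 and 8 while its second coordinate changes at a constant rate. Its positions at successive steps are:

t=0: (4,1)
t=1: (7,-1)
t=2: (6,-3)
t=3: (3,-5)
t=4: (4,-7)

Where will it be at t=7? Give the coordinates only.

The first coordinate reflects between 2 and 8, moving 3 per step.
  step 5: 4 → 7
  step 6: 7 → 6
  step 7: 6 → 3
The second coordinate changes by -2 each step: at step 7 it is -13.

(3,-13)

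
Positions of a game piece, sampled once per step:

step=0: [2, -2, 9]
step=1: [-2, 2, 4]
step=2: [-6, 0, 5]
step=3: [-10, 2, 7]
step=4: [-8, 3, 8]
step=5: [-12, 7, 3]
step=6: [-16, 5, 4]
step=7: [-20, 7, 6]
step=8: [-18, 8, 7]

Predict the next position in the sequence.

[-22, 12, 2]

Differencing gives [-4, +4, -5], [-4, -2, +1], [-4, +2, +2], [+2, +1, +1], [-4, +4, -5], [-4, -2, +1], [-4, +2, +2], [+2, +1, +1]. This is the pattern [-4, +4, -5], [-4, -2, +1], [-4, +2, +2], [+2, +1, +1] repeated.
step 9: apply [-4, +4, -5] → [-22, 12, 2]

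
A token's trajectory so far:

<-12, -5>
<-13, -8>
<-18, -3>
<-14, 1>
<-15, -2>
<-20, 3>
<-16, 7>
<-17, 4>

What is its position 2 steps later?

Step-to-step displacements: <-1, -3>, <-5, +5>, <+4, +4>, <-1, -3>, <-5, +5>, <+4, +4>, <-1, -3> — a repeating cycle of length 3.
step 8: apply <-5, +5> → <-22, 9>
step 9: apply <+4, +4> → <-18, 13>

<-18, 13>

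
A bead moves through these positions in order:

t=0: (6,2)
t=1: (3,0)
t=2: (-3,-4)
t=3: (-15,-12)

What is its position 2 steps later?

Consecutive displacements (-3,-2), (-6,-4), (-12,-8) scale by a factor of 2 each step.
step 4: (-15,-12) + (-24,-16) → (-39,-28)
step 5: (-39,-28) + (-48,-32) → (-87,-60)

(-87,-60)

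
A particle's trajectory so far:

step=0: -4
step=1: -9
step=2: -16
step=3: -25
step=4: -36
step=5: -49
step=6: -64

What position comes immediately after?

Taking differences between consecutive positions: -5, -7, -9, -11, -13, -15. These grow by -2 each step.
step 7: -64 − 17 → -81

-81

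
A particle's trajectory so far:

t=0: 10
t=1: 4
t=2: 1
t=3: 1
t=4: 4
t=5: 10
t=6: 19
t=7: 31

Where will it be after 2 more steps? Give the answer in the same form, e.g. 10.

Taking differences between consecutive positions: -6, -3, +0, +3, +6, +9, +12. These grow by +3 each step.
step 8: 31 + 15 → 46
step 9: 46 + 18 → 64

64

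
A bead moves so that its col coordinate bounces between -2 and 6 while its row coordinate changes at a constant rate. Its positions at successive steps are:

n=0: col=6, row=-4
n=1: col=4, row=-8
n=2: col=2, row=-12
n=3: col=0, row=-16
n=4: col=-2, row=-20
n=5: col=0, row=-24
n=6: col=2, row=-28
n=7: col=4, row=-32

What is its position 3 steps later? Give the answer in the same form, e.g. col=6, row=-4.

col=2, row=-44

The col coordinate reflects between -2 and 6, moving 2 per step.
  step 8: 4 → 6
  step 9: 6 → 4
  step 10: 4 → 2
The row coordinate changes by -4 each step: at step 10 it is -44.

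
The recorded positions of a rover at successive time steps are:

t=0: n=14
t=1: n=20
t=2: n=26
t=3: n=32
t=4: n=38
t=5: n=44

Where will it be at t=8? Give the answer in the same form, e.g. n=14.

n=62

Constant displacement of +6 per step.
step 6: 44 + 6 → n=50
step 7: 50 + 6 → n=56
step 8: 56 + 6 → n=62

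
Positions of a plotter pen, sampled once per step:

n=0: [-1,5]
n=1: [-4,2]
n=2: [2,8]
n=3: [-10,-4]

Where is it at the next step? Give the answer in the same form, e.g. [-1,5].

[14,20]

The jumps are [-3,-3], [+6,+6], [-12,-12] — a geometric progression with ratio -2.
step 4: [-10,-4] + [+24,+24] → [14,20]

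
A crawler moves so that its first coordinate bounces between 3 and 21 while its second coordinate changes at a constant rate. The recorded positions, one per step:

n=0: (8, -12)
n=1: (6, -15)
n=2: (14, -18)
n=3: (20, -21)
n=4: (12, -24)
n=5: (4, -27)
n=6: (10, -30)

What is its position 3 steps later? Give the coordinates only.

(8, -39)

The first coordinate travels 8 per step and bounces off the walls at 3 and 21.
  step 7: 10 → 18
  step 8: 18 → 16
  step 9: 16 → 8
The second coordinate changes by -3 each step: at step 9 it is -39.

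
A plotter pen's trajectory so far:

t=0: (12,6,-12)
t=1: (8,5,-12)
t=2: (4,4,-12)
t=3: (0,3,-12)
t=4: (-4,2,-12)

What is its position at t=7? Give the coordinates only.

Each step adds (-4,-1,+0) to the position.
step 5: (-4,2,-12) + (-4,-1,+0) → (-8,1,-12)
step 6: (-8,1,-12) + (-4,-1,+0) → (-12,0,-12)
step 7: (-12,0,-12) + (-4,-1,+0) → (-16,-1,-12)

(-16,-1,-12)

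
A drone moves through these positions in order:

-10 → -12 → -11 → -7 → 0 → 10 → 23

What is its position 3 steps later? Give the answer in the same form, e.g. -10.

80

Successive displacements: -2, +1, +4, +7, +10, +13 — each changes by +3.
step 7: 23 + 16 → 39
step 8: 39 + 19 → 58
step 9: 58 + 22 → 80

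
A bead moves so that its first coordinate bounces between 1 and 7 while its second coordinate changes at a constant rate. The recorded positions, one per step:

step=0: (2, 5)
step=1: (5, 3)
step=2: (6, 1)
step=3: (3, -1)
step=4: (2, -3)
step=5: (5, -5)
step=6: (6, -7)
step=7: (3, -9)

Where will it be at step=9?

The first coordinate travels 3 per step and bounces off the walls at 1 and 7.
  step 8: 3 → 2
  step 9: 2 → 5
The second coordinate changes by -2 each step: at step 9 it is -13.

(5, -13)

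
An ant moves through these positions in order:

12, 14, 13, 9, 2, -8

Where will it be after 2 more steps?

-37

First differences are +2, -1, -4, -7, -10; their common second difference is -3 (constant acceleration).
step 6: -8 − 13 → -21
step 7: -21 − 16 → -37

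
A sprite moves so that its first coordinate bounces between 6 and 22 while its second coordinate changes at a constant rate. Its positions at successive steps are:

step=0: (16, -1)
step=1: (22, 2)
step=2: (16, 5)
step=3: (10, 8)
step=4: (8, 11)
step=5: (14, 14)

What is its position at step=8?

(12, 23)

The first coordinate travels 6 per step and bounces off the walls at 6 and 22.
  step 6: 14 → 20
  step 7: 20 → 18
  step 8: 18 → 12
The second coordinate changes by +3 each step: at step 8 it is 23.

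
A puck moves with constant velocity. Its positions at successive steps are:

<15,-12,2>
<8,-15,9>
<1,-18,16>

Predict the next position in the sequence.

Each step adds <-7,-3,+7> to the position.
step 3: <1,-18,16> + <-7,-3,+7> → <-6,-21,23>

<-6,-21,23>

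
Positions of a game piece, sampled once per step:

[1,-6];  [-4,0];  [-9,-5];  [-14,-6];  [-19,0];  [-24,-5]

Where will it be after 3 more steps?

The first coordinate changes by -5 each step, so at step 8 it is 1 + 8·(-5) = -39.
The second coordinate repeats the cycle [-6, 0, -5] with period 3; step 8 mod 3 = 2, giving -5.

[-39,-5]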